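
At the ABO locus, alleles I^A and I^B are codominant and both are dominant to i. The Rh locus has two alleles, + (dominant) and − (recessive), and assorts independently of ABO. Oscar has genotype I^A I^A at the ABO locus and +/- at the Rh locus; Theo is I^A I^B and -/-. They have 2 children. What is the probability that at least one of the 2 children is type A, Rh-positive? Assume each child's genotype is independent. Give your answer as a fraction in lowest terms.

ABO cross I^A I^A × I^A I^B → 1/2 A, 1/2 AB.
Rh cross +/- × -/- → 1/2 Rh+, 1/2 Rh-; so P(type A, Rh-positive) = 1/2 × 1/2 = 1/4 per child.
P(none) = (3/4)^2 = 9/16; P(at least one) = 1 − 9/16 = 7/16.

7/16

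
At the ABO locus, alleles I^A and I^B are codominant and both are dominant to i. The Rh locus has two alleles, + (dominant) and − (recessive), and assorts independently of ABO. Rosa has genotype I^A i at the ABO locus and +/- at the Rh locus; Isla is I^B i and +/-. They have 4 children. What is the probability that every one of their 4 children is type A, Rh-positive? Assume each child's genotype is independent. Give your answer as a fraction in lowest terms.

ABO cross I^A i × I^B i → 1/4 O, 1/4 A, 1/4 B, 1/4 AB.
Rh cross +/- × +/- → 3/4 Rh+, 1/4 Rh-; so P(type A, Rh-positive) = 1/4 × 3/4 = 3/16 per child.
All 4 independent: (3/16)^4 = 81/65536.

81/65536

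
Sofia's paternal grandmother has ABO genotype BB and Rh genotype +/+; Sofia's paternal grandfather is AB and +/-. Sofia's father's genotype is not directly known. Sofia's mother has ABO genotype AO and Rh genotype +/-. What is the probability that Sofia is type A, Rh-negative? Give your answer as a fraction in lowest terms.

Sofia's father's ABO genotype from BB × AB: 1/2 AB, 1/2 BB.
Crossing each possibility with the mother AO and summing P(type A): 1/2·1/2 + 1/2·0 = 1/4.
Similarly for Rh via the father's Rh distribution: P(Rh-) = 1/8.
Independent loci: 1/4 × 1/8 = 1/32.

1/32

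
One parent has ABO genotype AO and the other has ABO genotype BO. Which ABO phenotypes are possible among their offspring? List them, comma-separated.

O, A, B, AB

Gametes from AO × BO give offspring ABO genotypes AB, AO, BO, OO, i.e. phenotypes O, A, B, AB.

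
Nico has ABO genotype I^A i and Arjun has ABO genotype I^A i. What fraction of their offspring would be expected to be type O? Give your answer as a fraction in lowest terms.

1/4

ABO cross I^A i × I^A i → offspring phenotypes: 1/4 O, 3/4 A.
So P(type O) = 1/4.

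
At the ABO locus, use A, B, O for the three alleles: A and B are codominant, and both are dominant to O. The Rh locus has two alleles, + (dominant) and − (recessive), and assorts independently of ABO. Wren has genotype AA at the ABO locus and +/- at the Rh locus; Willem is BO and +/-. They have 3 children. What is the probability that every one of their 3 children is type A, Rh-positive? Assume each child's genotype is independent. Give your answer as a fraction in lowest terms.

27/512

ABO cross AA × BO → 1/2 A, 1/2 AB.
Rh cross +/- × +/- → 3/4 Rh+, 1/4 Rh-; so P(type A, Rh-positive) = 1/2 × 3/4 = 3/8 per child.
All 3 independent: (3/8)^3 = 27/512.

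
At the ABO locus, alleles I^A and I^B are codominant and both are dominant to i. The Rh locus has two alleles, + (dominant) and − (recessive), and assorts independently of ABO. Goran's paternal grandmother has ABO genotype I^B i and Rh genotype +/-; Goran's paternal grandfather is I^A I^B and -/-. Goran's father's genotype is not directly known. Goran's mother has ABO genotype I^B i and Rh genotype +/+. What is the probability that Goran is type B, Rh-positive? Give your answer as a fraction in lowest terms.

5/8

Goran's father's ABO genotype from I^B i × I^A I^B: 1/4 I^A I^B, 1/4 I^A i, 1/4 I^B I^B, 1/4 I^B i.
Crossing each possibility with the mother I^B i and summing P(type B): 1/4·1/2 + 1/4·1/4 + 1/4·1 + 1/4·3/4 = 5/8.
Similarly for Rh via the father's Rh distribution: P(Rh+) = 1.
Independent loci: 5/8 × 1 = 5/8.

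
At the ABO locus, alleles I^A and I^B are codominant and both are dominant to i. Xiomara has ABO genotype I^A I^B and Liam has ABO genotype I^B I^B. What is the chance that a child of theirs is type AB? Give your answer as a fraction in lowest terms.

1/2

ABO cross I^A I^B × I^B I^B → offspring phenotypes: 1/2 B, 1/2 AB.
So P(type AB) = 1/2.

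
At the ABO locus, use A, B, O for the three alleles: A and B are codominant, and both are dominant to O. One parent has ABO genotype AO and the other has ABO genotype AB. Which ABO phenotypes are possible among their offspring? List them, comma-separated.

A, B, AB

Gametes from AO × AB give offspring ABO genotypes AA, AB, AO, BO, i.e. phenotypes A, B, AB.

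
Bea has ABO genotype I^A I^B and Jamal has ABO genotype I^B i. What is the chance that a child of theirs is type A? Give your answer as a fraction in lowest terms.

ABO cross I^A I^B × I^B i → offspring phenotypes: 1/4 A, 1/2 B, 1/4 AB.
So P(type A) = 1/4.

1/4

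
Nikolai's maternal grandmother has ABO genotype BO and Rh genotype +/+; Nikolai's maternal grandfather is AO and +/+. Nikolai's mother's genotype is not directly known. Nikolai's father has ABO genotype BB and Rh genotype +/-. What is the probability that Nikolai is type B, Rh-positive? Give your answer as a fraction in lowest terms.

3/4

Nikolai's mother's ABO genotype from BO × AO: 1/4 AB, 1/4 AO, 1/4 BO, 1/4 OO.
Crossing each possibility with the father BB and summing P(type B): 1/4·1/2 + 1/4·1/2 + 1/4·1 + 1/4·1 = 3/4.
Similarly for Rh via the mother's Rh distribution: P(Rh+) = 1.
Independent loci: 3/4 × 1 = 3/4.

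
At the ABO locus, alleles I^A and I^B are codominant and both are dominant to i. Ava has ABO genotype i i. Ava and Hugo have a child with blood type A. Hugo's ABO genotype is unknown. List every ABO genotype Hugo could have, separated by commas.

For each candidate genotype of Hugo, check whether crossing it with i i can produce every observed child phenotype.
  I^A I^A → possible child types {A} ✓
  I^A I^B → possible child types {A, B} ✓
  I^A i → possible child types {O, A} ✓
  I^B I^B → possible child types {B} ✗
  I^B i → possible child types {O, B} ✗
  i i → possible child types {O} ✗

I^A I^A, I^A I^B, I^A i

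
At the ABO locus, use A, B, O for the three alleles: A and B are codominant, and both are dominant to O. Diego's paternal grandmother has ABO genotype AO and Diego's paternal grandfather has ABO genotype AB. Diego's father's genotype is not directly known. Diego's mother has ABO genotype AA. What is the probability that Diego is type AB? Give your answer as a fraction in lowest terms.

Diego's father's ABO genotype from AO × AB: 1/4 AA, 1/4 AB, 1/4 AO, 1/4 BO.
Crossing each possibility with the mother AA and summing P(type AB): 1/4·0 + 1/4·1/2 + 1/4·0 + 1/4·1/2 = 1/4.

1/4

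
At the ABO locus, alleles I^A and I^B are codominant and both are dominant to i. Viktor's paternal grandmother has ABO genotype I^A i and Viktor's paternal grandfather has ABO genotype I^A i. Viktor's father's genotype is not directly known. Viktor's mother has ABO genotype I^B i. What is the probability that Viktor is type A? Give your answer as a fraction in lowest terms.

Viktor's father's ABO genotype from I^A i × I^A i: 1/4 I^A I^A, 1/2 I^A i, 1/4 i i.
Crossing each possibility with the mother I^B i and summing P(type A): 1/4·1/2 + 1/2·1/4 + 1/4·0 = 1/4.

1/4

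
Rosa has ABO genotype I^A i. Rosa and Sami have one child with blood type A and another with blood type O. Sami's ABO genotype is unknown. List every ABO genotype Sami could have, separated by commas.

I^A i, I^B i, i i

For each candidate genotype of Sami, check whether crossing it with I^A i can produce every observed child phenotype.
  I^A I^A → possible child types {A} ✗
  I^A I^B → possible child types {A, B, AB} ✗
  I^A i → possible child types {O, A} ✓
  I^B I^B → possible child types {B, AB} ✗
  I^B i → possible child types {O, A, B, AB} ✓
  i i → possible child types {O, A} ✓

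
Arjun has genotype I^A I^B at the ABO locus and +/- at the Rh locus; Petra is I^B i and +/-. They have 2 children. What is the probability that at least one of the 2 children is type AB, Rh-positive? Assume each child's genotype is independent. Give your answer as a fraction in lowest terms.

87/256

ABO cross I^A I^B × I^B i → 1/4 A, 1/2 B, 1/4 AB.
Rh cross +/- × +/- → 3/4 Rh+, 1/4 Rh-; so P(type AB, Rh-positive) = 1/4 × 3/4 = 3/16 per child.
P(none) = (13/16)^2 = 169/256; P(at least one) = 1 − 169/256 = 87/256.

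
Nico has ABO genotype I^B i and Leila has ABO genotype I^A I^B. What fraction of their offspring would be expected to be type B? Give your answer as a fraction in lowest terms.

1/2

ABO cross I^B i × I^A I^B → offspring phenotypes: 1/4 A, 1/2 B, 1/4 AB.
So P(type B) = 1/2.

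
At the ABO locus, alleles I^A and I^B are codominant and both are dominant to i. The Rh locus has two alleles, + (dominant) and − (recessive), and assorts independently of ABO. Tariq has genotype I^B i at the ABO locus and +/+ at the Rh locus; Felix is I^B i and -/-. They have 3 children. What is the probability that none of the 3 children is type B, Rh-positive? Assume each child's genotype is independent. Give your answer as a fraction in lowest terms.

ABO cross I^B i × I^B i → 1/4 O, 3/4 B.
Rh cross +/+ × -/- → 1 Rh+; so P(type B, Rh-positive) = 3/4 × 1 = 3/4 per child.
P(not type B, Rh-positive) = 1/4 for one child; (1/4)^3 = 1/64.

1/64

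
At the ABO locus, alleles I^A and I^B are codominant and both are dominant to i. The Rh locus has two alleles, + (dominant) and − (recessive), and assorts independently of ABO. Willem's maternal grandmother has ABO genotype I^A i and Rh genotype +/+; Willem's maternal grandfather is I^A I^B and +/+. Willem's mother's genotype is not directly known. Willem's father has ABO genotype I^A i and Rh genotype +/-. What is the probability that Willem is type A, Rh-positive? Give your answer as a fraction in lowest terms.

Willem's mother's ABO genotype from I^A i × I^A I^B: 1/4 I^A I^A, 1/4 I^A I^B, 1/4 I^A i, 1/4 I^B i.
Crossing each possibility with the father I^A i and summing P(type A): 1/4·1 + 1/4·1/2 + 1/4·3/4 + 1/4·1/4 = 5/8.
Similarly for Rh via the mother's Rh distribution: P(Rh+) = 1.
Independent loci: 5/8 × 1 = 5/8.

5/8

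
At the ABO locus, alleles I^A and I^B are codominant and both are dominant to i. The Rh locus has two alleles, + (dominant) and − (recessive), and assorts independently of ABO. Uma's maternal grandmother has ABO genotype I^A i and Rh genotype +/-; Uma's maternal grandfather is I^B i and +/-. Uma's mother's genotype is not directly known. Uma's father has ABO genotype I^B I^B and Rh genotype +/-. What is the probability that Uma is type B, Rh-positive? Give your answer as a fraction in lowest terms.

Uma's mother's ABO genotype from I^A i × I^B i: 1/4 I^A I^B, 1/4 I^A i, 1/4 I^B i, 1/4 i i.
Crossing each possibility with the father I^B I^B and summing P(type B): 1/4·1/2 + 1/4·1/2 + 1/4·1 + 1/4·1 = 3/4.
Similarly for Rh via the mother's Rh distribution: P(Rh+) = 3/4.
Independent loci: 3/4 × 3/4 = 9/16.

9/16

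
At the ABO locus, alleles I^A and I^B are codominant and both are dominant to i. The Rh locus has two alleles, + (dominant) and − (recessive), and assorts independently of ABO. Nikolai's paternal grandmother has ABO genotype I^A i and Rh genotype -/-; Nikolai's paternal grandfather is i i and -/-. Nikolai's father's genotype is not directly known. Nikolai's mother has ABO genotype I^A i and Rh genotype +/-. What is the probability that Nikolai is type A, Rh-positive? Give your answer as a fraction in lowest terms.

Nikolai's father's ABO genotype from I^A i × i i: 1/2 I^A i, 1/2 i i.
Crossing each possibility with the mother I^A i and summing P(type A): 1/2·3/4 + 1/2·1/2 = 5/8.
Similarly for Rh via the father's Rh distribution: P(Rh+) = 1/2.
Independent loci: 5/8 × 1/2 = 5/16.

5/16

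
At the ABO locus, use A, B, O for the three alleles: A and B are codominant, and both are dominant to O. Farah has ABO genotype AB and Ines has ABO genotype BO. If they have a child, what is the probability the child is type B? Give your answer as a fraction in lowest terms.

ABO cross AB × BO → offspring phenotypes: 1/4 A, 1/2 B, 1/4 AB.
So P(type B) = 1/2.

1/2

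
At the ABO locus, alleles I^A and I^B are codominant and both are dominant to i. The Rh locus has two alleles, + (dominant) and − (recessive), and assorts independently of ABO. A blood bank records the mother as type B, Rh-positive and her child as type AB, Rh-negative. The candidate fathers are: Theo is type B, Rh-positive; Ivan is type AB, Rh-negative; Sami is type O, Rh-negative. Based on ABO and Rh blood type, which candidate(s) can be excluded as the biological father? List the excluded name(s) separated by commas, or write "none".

A candidate is excluded only if no genotype consistent with his phenotype could produce a type AB, Rh-negative child with a type B, Rh-positive mother.
Theo (type B, Rh+): no genotype consistent with that phenotype can produce a type-AB Rh- child with a type-B mother.
Sami (type O, Rh-): no genotype consistent with that phenotype can produce a type-AB Rh- child with a type-B mother.

Theo, Sami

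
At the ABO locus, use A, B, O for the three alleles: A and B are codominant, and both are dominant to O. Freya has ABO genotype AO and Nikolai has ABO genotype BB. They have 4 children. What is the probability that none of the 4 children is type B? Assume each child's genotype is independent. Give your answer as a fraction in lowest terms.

ABO cross AO × BB → 1/2 B, 1/2 AB.
So P(type B) = 1/2 per child.
P(not type B) = 1/2 for one child; (1/2)^4 = 1/16.

1/16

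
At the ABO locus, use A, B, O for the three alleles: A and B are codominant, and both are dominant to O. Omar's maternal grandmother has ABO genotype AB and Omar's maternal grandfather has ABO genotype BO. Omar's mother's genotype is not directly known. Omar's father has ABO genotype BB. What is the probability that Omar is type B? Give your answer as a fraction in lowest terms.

3/4

Omar's mother's ABO genotype from AB × BO: 1/4 AB, 1/4 AO, 1/4 BB, 1/4 BO.
Crossing each possibility with the father BB and summing P(type B): 1/4·1/2 + 1/4·1/2 + 1/4·1 + 1/4·1 = 3/4.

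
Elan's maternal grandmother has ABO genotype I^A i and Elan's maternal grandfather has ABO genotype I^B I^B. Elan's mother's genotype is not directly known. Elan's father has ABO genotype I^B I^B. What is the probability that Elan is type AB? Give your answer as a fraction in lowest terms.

Elan's mother's ABO genotype from I^A i × I^B I^B: 1/2 I^A I^B, 1/2 I^B i.
Crossing each possibility with the father I^B I^B and summing P(type AB): 1/2·1/2 + 1/2·0 = 1/4.

1/4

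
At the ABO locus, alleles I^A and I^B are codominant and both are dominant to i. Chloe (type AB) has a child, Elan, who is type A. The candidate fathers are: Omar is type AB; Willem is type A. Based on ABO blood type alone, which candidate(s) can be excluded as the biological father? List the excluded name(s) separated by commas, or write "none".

A candidate is excluded only if no genotype consistent with his phenotype could produce a type A child with a type AB mother.
Every candidate has at least one consistent genotype combination, so none can be excluded.

none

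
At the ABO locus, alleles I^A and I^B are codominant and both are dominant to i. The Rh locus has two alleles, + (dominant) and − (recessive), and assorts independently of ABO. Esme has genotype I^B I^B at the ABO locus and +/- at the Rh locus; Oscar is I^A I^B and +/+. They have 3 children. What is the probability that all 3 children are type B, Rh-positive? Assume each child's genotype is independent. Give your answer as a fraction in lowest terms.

1/8

ABO cross I^B I^B × I^A I^B → 1/2 B, 1/2 AB.
Rh cross +/- × +/+ → 1 Rh+; so P(type B, Rh-positive) = 1/2 × 1 = 1/2 per child.
All 3 independent: (1/2)^3 = 1/8.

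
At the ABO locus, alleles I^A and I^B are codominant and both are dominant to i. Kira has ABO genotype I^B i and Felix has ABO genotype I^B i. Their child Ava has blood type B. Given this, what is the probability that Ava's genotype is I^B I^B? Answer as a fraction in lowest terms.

Cross I^B i × I^B i → 1/4 I^B I^B, 1/2 I^B i, 1/4 i i.
Type-B genotypes among offspring: I^B I^B (1/4), I^B i (1/2); total 3/4.
P(I^B I^B | type B) = (1/4) / (3/4) = 1/3.

1/3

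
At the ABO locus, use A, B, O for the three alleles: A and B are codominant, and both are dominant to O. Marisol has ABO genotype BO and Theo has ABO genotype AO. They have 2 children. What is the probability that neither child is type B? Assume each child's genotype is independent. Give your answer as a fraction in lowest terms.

9/16

ABO cross BO × AO → 1/4 O, 1/4 A, 1/4 B, 1/4 AB.
So P(type B) = 1/4 per child.
P(not type B) = 3/4 for one child; (3/4)^2 = 9/16.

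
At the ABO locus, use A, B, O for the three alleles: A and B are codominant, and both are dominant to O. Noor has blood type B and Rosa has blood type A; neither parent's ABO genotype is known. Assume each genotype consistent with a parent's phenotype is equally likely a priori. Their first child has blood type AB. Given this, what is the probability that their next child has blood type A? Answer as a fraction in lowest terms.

Possible genotypes: Noor ∈ {BB, BO}; Rosa ∈ {AA, AO}.
Weight each parental genotype pair by prior × P(type-AB child):
  BB × AA: posterior weight 4/9; P(next child type A) = 0.
  BB × AO: posterior weight 2/9; P(next child type A) = 0.
  BO × AA: posterior weight 2/9; P(next child type A) = 1/2.
  BO × AO: posterior weight 1/9; P(next child type A) = 1/4.
Weighted sum = 5/36.

5/36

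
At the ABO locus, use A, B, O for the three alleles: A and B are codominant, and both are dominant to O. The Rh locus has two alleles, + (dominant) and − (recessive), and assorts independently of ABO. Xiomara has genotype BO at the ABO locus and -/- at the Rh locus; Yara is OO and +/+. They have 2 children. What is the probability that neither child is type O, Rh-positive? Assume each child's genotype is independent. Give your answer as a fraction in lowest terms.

ABO cross BO × OO → 1/2 O, 1/2 B.
Rh cross -/- × +/+ → 1 Rh+; so P(type O, Rh-positive) = 1/2 × 1 = 1/2 per child.
P(not type O, Rh-positive) = 1/2 for one child; (1/2)^2 = 1/4.

1/4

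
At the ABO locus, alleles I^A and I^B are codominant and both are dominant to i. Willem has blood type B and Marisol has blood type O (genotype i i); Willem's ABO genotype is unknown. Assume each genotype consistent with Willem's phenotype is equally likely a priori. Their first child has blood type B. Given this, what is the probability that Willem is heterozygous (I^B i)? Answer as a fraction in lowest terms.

1/3

Possible genotypes: Willem ∈ {I^B I^B, I^B i}; Marisol ∈ {i i}.
Weight each parental genotype pair by prior × P(type-B child):
  I^B I^B × i i: posterior weight 2/3.
  I^B i × i i: posterior weight 1/3.
Sum the posterior weight over pairs where Willem is I^B i: 1/3.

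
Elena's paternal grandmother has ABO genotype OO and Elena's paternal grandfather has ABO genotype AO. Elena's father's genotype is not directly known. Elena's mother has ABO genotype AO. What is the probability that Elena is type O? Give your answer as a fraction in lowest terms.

Elena's father's ABO genotype from OO × AO: 1/2 AO, 1/2 OO.
Crossing each possibility with the mother AO and summing P(type O): 1/2·1/4 + 1/2·1/2 = 3/8.

3/8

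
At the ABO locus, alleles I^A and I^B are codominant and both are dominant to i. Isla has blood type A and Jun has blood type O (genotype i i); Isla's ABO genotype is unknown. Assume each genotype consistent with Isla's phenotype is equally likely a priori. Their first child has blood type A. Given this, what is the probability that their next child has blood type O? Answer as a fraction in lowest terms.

Possible genotypes: Isla ∈ {I^A I^A, I^A i}; Jun ∈ {i i}.
Weight each parental genotype pair by prior × P(type-A child):
  I^A I^A × i i: posterior weight 2/3; P(next child type O) = 0.
  I^A i × i i: posterior weight 1/3; P(next child type O) = 1/2.
Weighted sum = 1/6.

1/6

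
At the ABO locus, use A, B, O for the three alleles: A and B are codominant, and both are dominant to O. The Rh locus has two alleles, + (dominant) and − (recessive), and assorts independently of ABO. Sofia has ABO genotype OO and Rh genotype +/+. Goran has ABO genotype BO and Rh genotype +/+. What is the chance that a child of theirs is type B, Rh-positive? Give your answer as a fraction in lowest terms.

ABO cross OO × BO → offspring phenotypes: 1/2 O, 1/2 B.
Rh cross +/+ × +/+ → 1 Rh+.
Independent loci: P(type B, Rh-positive) = 1/2 × 1 = 1/2.

1/2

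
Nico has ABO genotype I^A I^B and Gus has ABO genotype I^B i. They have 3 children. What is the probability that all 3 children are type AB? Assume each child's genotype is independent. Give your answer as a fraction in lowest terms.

ABO cross I^A I^B × I^B i → 1/4 A, 1/2 B, 1/4 AB.
So P(type AB) = 1/4 per child.
All 3 independent: (1/4)^3 = 1/64.

1/64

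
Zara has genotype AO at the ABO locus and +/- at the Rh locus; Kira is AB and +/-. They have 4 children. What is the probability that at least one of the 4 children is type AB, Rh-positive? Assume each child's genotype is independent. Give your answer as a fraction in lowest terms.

36975/65536

ABO cross AO × AB → 1/2 A, 1/4 B, 1/4 AB.
Rh cross +/- × +/- → 3/4 Rh+, 1/4 Rh-; so P(type AB, Rh-positive) = 1/4 × 3/4 = 3/16 per child.
P(none) = (13/16)^4 = 28561/65536; P(at least one) = 1 − 28561/65536 = 36975/65536.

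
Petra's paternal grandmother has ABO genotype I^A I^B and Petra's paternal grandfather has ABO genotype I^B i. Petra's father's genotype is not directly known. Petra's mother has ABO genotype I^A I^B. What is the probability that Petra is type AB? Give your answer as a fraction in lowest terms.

3/8

Petra's father's ABO genotype from I^A I^B × I^B i: 1/4 I^A I^B, 1/4 I^A i, 1/4 I^B I^B, 1/4 I^B i.
Crossing each possibility with the mother I^A I^B and summing P(type AB): 1/4·1/2 + 1/4·1/4 + 1/4·1/2 + 1/4·1/4 = 3/8.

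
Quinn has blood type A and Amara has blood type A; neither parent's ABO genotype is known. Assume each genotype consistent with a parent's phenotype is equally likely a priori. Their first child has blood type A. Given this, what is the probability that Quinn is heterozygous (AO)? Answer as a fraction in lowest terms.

7/15

Possible genotypes: Quinn ∈ {AA, AO}; Amara ∈ {AA, AO}.
Weight each parental genotype pair by prior × P(type-A child):
  AA × AA: posterior weight 4/15.
  AA × AO: posterior weight 4/15.
  AO × AA: posterior weight 4/15.
  AO × AO: posterior weight 1/5.
Sum the posterior weight over pairs where Quinn is AO: 7/15.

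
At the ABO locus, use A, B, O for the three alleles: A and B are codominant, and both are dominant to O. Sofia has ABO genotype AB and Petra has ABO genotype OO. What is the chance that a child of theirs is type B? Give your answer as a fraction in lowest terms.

1/2

ABO cross AB × OO → offspring phenotypes: 1/2 A, 1/2 B.
So P(type B) = 1/2.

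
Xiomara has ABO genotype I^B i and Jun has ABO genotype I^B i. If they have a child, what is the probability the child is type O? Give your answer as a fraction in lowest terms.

1/4

ABO cross I^B i × I^B i → offspring phenotypes: 1/4 O, 3/4 B.
So P(type O) = 1/4.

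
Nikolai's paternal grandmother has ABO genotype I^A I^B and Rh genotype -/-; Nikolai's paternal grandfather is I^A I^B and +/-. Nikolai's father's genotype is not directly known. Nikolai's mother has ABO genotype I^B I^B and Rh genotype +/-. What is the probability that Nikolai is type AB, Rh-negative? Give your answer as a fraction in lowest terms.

Nikolai's father's ABO genotype from I^A I^B × I^A I^B: 1/4 I^A I^A, 1/2 I^A I^B, 1/4 I^B I^B.
Crossing each possibility with the mother I^B I^B and summing P(type AB): 1/4·1 + 1/2·1/2 + 1/4·0 = 1/2.
Similarly for Rh via the father's Rh distribution: P(Rh-) = 3/8.
Independent loci: 1/2 × 3/8 = 3/16.

3/16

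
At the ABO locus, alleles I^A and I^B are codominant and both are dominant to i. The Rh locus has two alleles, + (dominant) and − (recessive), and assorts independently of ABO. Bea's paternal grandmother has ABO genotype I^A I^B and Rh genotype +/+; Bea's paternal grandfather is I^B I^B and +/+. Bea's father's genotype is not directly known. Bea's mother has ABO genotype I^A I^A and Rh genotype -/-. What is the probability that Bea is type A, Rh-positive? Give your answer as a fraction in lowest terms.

1/4

Bea's father's ABO genotype from I^A I^B × I^B I^B: 1/2 I^A I^B, 1/2 I^B I^B.
Crossing each possibility with the mother I^A I^A and summing P(type A): 1/2·1/2 + 1/2·0 = 1/4.
Similarly for Rh via the father's Rh distribution: P(Rh+) = 1.
Independent loci: 1/4 × 1 = 1/4.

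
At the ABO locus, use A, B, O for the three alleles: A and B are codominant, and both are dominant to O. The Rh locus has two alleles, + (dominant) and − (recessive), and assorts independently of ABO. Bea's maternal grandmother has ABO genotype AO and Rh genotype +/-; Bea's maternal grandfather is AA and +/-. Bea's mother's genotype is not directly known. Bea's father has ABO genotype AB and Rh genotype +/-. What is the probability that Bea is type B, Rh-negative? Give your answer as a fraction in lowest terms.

1/32

Bea's mother's ABO genotype from AO × AA: 1/2 AA, 1/2 AO.
Crossing each possibility with the father AB and summing P(type B): 1/2·0 + 1/2·1/4 = 1/8.
Similarly for Rh via the mother's Rh distribution: P(Rh-) = 1/4.
Independent loci: 1/8 × 1/4 = 1/32.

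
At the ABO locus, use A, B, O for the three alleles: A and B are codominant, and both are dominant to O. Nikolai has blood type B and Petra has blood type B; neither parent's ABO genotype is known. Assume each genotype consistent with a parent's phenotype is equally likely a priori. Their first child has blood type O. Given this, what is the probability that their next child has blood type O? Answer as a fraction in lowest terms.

Possible genotypes: Nikolai ∈ {BB, BO}; Petra ∈ {BB, BO}.
Weight each parental genotype pair by prior × P(type-O child):
  BO × BO: posterior weight 1; P(next child type O) = 1/4.
Weighted sum = 1/4.

1/4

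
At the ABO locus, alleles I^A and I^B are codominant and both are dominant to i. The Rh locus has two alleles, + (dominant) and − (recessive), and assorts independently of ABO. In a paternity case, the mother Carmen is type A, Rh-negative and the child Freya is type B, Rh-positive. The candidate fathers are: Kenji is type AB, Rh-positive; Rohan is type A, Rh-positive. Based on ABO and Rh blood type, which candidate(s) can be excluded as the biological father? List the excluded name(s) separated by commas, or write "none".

Rohan

A candidate is excluded only if no genotype consistent with his phenotype could produce a type B, Rh-positive child with a type A, Rh-negative mother.
Rohan (type A, Rh+): no genotype consistent with that phenotype can produce a type-B Rh+ child with a type-A mother.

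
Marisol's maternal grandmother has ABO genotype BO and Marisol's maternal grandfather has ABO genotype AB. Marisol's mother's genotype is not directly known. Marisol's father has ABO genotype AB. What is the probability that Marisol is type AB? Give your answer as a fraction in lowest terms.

Marisol's mother's ABO genotype from BO × AB: 1/4 AB, 1/4 AO, 1/4 BB, 1/4 BO.
Crossing each possibility with the father AB and summing P(type AB): 1/4·1/2 + 1/4·1/4 + 1/4·1/2 + 1/4·1/4 = 3/8.

3/8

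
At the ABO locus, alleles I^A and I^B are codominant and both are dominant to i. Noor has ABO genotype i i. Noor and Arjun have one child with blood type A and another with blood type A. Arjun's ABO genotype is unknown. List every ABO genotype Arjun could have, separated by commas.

I^A I^A, I^A I^B, I^A i

For each candidate genotype of Arjun, check whether crossing it with i i can produce every observed child phenotype.
  I^A I^A → possible child types {A} ✓
  I^A I^B → possible child types {A, B} ✓
  I^A i → possible child types {O, A} ✓
  I^B I^B → possible child types {B} ✗
  I^B i → possible child types {O, B} ✗
  i i → possible child types {O} ✗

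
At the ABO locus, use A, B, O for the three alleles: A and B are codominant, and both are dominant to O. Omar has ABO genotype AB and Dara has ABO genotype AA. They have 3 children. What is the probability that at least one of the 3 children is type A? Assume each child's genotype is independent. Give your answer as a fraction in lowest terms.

ABO cross AB × AA → 1/2 A, 1/2 AB.
So P(type A) = 1/2 per child.
P(none) = (1/2)^3 = 1/8; P(at least one) = 1 − 1/8 = 7/8.

7/8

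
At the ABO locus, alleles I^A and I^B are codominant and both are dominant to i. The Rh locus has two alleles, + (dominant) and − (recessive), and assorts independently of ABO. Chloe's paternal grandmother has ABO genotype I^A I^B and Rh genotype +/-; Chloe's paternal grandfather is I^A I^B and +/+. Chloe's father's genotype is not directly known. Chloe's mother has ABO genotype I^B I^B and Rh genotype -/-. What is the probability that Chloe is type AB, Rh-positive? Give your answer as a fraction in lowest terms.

Chloe's father's ABO genotype from I^A I^B × I^A I^B: 1/4 I^A I^A, 1/2 I^A I^B, 1/4 I^B I^B.
Crossing each possibility with the mother I^B I^B and summing P(type AB): 1/4·1 + 1/2·1/2 + 1/4·0 = 1/2.
Similarly for Rh via the father's Rh distribution: P(Rh+) = 3/4.
Independent loci: 1/2 × 3/4 = 3/8.

3/8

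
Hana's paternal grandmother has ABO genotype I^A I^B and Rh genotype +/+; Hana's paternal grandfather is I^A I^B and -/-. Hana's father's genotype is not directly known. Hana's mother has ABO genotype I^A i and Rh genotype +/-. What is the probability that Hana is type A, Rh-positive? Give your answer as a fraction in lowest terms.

3/8

Hana's father's ABO genotype from I^A I^B × I^A I^B: 1/4 I^A I^A, 1/2 I^A I^B, 1/4 I^B I^B.
Crossing each possibility with the mother I^A i and summing P(type A): 1/4·1 + 1/2·1/2 + 1/4·0 = 1/2.
Similarly for Rh via the father's Rh distribution: P(Rh+) = 3/4.
Independent loci: 1/2 × 3/4 = 3/8.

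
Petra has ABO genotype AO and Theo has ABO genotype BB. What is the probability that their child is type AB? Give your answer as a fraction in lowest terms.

1/2

ABO cross AO × BB → offspring phenotypes: 1/2 B, 1/2 AB.
So P(type AB) = 1/2.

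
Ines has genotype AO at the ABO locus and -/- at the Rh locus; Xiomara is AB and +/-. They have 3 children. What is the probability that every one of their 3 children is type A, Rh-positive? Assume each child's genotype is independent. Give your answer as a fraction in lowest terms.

1/64

ABO cross AO × AB → 1/2 A, 1/4 B, 1/4 AB.
Rh cross -/- × +/- → 1/2 Rh+, 1/2 Rh-; so P(type A, Rh-positive) = 1/2 × 1/2 = 1/4 per child.
All 3 independent: (1/4)^3 = 1/64.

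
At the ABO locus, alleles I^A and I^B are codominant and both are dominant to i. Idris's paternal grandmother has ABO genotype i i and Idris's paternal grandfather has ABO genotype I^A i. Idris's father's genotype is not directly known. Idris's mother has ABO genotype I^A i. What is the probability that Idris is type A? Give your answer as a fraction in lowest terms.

5/8

Idris's father's ABO genotype from i i × I^A i: 1/2 I^A i, 1/2 i i.
Crossing each possibility with the mother I^A i and summing P(type A): 1/2·3/4 + 1/2·1/2 = 5/8.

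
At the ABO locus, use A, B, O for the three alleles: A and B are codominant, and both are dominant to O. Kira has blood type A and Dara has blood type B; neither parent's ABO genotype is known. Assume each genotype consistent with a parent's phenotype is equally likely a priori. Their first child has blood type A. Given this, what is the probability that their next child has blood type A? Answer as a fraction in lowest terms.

5/12

Possible genotypes: Kira ∈ {AA, AO}; Dara ∈ {BB, BO}.
Weight each parental genotype pair by prior × P(type-A child):
  AA × BO: posterior weight 2/3; P(next child type A) = 1/2.
  AO × BO: posterior weight 1/3; P(next child type A) = 1/4.
Weighted sum = 5/12.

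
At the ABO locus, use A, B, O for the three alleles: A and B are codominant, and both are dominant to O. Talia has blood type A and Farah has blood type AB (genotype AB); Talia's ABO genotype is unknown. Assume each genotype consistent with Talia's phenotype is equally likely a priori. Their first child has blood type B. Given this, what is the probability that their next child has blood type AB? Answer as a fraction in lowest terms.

Possible genotypes: Talia ∈ {AA, AO}; Farah ∈ {AB}.
Weight each parental genotype pair by prior × P(type-B child):
  AO × AB: posterior weight 1; P(next child type AB) = 1/4.
Weighted sum = 1/4.

1/4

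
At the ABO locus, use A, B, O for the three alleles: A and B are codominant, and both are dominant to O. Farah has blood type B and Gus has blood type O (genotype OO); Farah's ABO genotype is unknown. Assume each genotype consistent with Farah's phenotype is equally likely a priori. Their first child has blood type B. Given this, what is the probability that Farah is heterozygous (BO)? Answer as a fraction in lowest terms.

1/3

Possible genotypes: Farah ∈ {BB, BO}; Gus ∈ {OO}.
Weight each parental genotype pair by prior × P(type-B child):
  BB × OO: posterior weight 2/3.
  BO × OO: posterior weight 1/3.
Sum the posterior weight over pairs where Farah is BO: 1/3.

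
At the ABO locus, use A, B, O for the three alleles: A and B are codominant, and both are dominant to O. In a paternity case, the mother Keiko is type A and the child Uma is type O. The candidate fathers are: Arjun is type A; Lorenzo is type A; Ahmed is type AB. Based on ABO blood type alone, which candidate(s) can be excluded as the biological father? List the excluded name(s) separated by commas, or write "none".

A candidate is excluded only if no genotype consistent with his phenotype could produce a type O child with a type A mother.
Ahmed (type AB): no genotype consistent with that phenotype can produce a type-O child with a type-A mother.

Ahmed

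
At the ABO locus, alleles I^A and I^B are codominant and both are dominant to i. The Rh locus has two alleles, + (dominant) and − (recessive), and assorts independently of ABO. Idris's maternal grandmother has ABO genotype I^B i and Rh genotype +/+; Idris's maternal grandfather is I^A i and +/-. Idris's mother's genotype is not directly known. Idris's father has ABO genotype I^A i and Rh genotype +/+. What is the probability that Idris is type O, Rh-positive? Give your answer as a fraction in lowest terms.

1/4

Idris's mother's ABO genotype from I^B i × I^A i: 1/4 I^A I^B, 1/4 I^A i, 1/4 I^B i, 1/4 i i.
Crossing each possibility with the father I^A i and summing P(type O): 1/4·0 + 1/4·1/4 + 1/4·1/4 + 1/4·1/2 = 1/4.
Similarly for Rh via the mother's Rh distribution: P(Rh+) = 1.
Independent loci: 1/4 × 1 = 1/4.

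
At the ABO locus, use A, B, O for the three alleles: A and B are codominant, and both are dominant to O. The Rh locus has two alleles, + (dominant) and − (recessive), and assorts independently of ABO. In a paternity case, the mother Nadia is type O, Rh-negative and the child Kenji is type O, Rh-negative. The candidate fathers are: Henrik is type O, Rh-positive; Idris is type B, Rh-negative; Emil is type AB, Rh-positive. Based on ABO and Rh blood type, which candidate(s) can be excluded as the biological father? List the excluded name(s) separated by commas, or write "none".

A candidate is excluded only if no genotype consistent with his phenotype could produce a type O, Rh-negative child with a type O, Rh-negative mother.
Emil (type AB, Rh+): no genotype consistent with that phenotype can produce a type-O Rh- child with a type-O mother.

Emil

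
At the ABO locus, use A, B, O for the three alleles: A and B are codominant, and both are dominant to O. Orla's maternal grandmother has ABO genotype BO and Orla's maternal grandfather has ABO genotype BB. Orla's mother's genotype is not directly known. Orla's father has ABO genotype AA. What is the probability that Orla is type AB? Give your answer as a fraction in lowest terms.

3/4

Orla's mother's ABO genotype from BO × BB: 1/2 BB, 1/2 BO.
Crossing each possibility with the father AA and summing P(type AB): 1/2·1 + 1/2·1/2 = 3/4.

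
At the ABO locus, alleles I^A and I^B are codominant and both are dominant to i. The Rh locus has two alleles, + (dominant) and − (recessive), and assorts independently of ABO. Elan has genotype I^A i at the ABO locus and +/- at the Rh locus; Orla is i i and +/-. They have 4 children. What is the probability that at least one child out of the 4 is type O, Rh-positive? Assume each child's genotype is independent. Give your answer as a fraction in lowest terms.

3471/4096

ABO cross I^A i × i i → 1/2 O, 1/2 A.
Rh cross +/- × +/- → 3/4 Rh+, 1/4 Rh-; so P(type O, Rh-positive) = 1/2 × 3/4 = 3/8 per child.
P(none) = (5/8)^4 = 625/4096; P(at least one) = 1 − 625/4096 = 3471/4096.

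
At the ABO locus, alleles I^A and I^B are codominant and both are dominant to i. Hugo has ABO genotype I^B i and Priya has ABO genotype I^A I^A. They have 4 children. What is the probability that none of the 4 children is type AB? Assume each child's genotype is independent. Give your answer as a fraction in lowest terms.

ABO cross I^B i × I^A I^A → 1/2 A, 1/2 AB.
So P(type AB) = 1/2 per child.
P(not type AB) = 1/2 for one child; (1/2)^4 = 1/16.

1/16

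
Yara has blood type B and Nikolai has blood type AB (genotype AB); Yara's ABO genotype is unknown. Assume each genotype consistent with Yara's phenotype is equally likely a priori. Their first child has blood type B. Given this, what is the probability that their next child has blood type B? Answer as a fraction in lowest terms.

Possible genotypes: Yara ∈ {BB, BO}; Nikolai ∈ {AB}.
Weight each parental genotype pair by prior × P(type-B child):
  BB × AB: posterior weight 1/2; P(next child type B) = 1/2.
  BO × AB: posterior weight 1/2; P(next child type B) = 1/2.
Weighted sum = 1/2.

1/2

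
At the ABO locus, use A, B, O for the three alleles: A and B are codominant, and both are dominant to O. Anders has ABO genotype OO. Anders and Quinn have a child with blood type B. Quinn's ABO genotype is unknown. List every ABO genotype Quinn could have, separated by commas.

For each candidate genotype of Quinn, check whether crossing it with OO can produce every observed child phenotype.
  AA → possible child types {A} ✗
  AB → possible child types {A, B} ✓
  AO → possible child types {O, A} ✗
  BB → possible child types {B} ✓
  BO → possible child types {O, B} ✓
  OO → possible child types {O} ✗

AB, BB, BO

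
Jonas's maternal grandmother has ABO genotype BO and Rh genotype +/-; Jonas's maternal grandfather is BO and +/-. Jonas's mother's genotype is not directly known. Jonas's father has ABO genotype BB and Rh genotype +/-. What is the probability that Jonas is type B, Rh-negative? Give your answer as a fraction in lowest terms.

Jonas's mother's ABO genotype from BO × BO: 1/4 BB, 1/2 BO, 1/4 OO.
Crossing each possibility with the father BB and summing P(type B): 1/4·1 + 1/2·1 + 1/4·1 = 1.
Similarly for Rh via the mother's Rh distribution: P(Rh-) = 1/4.
Independent loci: 1 × 1/4 = 1/4.

1/4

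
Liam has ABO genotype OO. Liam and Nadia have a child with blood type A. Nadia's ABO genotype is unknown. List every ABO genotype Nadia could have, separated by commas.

AA, AB, AO

For each candidate genotype of Nadia, check whether crossing it with OO can produce every observed child phenotype.
  AA → possible child types {A} ✓
  AB → possible child types {A, B} ✓
  AO → possible child types {O, A} ✓
  BB → possible child types {B} ✗
  BO → possible child types {O, B} ✗
  OO → possible child types {O} ✗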